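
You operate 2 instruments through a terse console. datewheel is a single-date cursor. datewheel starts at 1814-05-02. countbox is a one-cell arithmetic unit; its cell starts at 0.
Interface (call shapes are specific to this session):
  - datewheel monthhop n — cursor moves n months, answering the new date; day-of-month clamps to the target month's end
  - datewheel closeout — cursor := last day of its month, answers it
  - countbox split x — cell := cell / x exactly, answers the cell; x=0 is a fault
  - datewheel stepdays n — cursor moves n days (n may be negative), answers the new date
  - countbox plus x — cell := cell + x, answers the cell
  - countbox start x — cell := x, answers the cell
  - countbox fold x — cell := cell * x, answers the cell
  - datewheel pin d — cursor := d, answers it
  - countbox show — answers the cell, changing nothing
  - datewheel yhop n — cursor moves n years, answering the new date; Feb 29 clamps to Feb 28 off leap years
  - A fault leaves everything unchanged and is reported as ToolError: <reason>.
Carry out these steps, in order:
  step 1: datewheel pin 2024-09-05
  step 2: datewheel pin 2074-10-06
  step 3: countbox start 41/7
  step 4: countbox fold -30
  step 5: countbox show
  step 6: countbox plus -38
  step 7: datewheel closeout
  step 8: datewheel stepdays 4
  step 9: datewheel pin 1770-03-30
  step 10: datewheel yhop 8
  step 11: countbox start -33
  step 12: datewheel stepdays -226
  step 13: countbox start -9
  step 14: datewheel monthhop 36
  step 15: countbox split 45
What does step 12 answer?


Calling datewheel pin with d: 2024-09-05, and get 2024-09-05.
I invoke datewheel pin with d: 2074-10-06, giving 2074-10-06.
I call countbox start with x: 41/7: 41/7.
I use countbox fold with x: -30, yielding -1230/7.
Then countbox show: -1230/7.
I call countbox plus with x: -38, which returns -1496/7.
Invoking datewheel closeout, and see 2074-10-31.
I try datewheel stepdays with n: 4, → 2074-11-04.
Now I run datewheel pin with d: 1770-03-30, and see 1770-03-30.
Invoking datewheel yhop with n: 8, → 1778-03-30.
I invoke countbox start with x: -33, which returns -33.
Calling datewheel stepdays with n: -226, — result: 1777-08-16.
I try countbox start with x: -9, → -9.
I use datewheel monthhop with n: 36, → 1780-08-16.
Next I call countbox split with x: 45, giving -1/5.

Answer: 1777-08-16


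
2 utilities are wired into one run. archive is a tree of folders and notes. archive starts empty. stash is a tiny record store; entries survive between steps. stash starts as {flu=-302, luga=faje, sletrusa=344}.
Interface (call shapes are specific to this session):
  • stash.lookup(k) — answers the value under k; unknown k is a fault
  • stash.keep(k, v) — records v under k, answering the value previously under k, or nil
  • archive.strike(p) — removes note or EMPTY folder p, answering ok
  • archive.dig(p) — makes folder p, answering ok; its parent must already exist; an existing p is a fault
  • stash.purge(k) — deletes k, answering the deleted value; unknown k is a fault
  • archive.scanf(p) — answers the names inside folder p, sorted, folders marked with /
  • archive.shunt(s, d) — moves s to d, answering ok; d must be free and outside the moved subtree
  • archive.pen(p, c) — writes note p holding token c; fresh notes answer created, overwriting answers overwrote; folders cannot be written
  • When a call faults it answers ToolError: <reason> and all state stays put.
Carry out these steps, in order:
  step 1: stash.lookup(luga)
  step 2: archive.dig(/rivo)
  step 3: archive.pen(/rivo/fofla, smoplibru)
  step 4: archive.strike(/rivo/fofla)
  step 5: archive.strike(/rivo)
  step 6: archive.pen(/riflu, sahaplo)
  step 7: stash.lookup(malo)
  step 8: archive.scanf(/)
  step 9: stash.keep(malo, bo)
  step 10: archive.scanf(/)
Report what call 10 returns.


Calling stash.lookup(luga), — result: faje.
Then archive.dig(/rivo), and see ok.
Then archive.pen(/rivo/fofla, smoplibru), which returns created.
I call archive.strike(/rivo/fofla), giving ok.
Next I call archive.strike(/rivo), which returns ok.
Calling archive.pen(/riflu, sahaplo), yielding created.
I invoke stash.lookup(malo), giving ToolError: no such key malo.
I run archive.scanf(/), and see [riflu].
Using stash.keep(malo, bo), and get nil.
Now I run archive.scanf(/), and observe [riflu].

Answer: [riflu]


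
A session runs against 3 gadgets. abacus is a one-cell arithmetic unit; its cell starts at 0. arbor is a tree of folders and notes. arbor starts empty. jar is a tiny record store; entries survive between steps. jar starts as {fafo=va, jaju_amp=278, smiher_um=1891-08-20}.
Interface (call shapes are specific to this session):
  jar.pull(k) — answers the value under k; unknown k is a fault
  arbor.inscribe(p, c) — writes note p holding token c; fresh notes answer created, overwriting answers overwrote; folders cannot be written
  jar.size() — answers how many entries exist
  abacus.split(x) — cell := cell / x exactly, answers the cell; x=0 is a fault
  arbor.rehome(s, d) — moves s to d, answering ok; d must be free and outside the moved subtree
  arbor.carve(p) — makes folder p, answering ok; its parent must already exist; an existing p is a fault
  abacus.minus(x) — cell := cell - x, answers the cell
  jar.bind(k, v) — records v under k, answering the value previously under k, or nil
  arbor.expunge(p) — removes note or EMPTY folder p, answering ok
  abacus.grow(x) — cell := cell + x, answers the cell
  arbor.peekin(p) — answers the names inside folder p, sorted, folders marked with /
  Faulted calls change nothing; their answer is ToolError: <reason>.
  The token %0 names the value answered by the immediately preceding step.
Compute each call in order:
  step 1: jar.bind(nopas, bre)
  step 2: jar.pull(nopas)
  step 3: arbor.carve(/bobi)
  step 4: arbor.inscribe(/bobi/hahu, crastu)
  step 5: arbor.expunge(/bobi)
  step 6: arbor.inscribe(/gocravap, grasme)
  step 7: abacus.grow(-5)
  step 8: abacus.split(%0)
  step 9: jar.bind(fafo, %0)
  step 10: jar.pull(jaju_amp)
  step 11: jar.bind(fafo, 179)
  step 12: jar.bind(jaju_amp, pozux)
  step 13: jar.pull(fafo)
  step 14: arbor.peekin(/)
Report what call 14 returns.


I invoke bind with k→nopas, v→bre, — result: nil.
Now I run pull with k→nopas, which returns bre.
I run carve with p→/bobi, and observe ok.
I call inscribe with p→/bobi/hahu, c→crastu, which returns created.
I run expunge with p→/bobi, giving ToolError: not empty.
I try inscribe with p→/gocravap, c→grasme: created.
Invoking grow with x→-5, and see -5.
Now I run split with x→%0, → 1.
Next I call bind with k→fafo, v→%0: va.
I try pull with k→jaju_amp, and observe 278.
Next I call bind with k→fafo, v→179, → 1.
I call bind with k→jaju_amp, v→pozux, and see 278.
Using pull with k→fafo, and see 179.
Now I run peekin with p→/, — result: [bobi/, gocravap].

Answer: [bobi/, gocravap]


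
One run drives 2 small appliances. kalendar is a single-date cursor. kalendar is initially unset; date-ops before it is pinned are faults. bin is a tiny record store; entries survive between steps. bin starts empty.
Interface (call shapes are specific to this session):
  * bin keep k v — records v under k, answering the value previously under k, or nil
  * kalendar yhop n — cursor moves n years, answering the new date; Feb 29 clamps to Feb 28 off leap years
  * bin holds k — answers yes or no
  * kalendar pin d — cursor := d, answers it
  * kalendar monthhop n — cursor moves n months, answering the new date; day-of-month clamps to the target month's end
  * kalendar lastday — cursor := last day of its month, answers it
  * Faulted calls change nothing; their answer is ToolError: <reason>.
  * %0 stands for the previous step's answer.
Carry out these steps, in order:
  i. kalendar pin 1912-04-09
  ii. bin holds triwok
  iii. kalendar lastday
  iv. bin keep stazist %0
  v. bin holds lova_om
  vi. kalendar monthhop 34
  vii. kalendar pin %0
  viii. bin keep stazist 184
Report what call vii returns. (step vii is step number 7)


Answer: 1915-02-28

Derivation:
I call kalendar pin passing d→1912-04-09, → 1912-04-09.
Calling bin holds passing k→triwok, → no.
I invoke kalendar lastday(), and observe 1912-04-30.
I use bin keep passing k→stazist, v→%0, and get nil.
Invoking bin holds passing k→lova_om, giving no.
Then kalendar monthhop passing n→34, — result: 1915-02-28.
Then kalendar pin passing d→%0, — result: 1915-02-28.
I use bin keep passing k→stazist, v→184, yielding 1912-04-30.


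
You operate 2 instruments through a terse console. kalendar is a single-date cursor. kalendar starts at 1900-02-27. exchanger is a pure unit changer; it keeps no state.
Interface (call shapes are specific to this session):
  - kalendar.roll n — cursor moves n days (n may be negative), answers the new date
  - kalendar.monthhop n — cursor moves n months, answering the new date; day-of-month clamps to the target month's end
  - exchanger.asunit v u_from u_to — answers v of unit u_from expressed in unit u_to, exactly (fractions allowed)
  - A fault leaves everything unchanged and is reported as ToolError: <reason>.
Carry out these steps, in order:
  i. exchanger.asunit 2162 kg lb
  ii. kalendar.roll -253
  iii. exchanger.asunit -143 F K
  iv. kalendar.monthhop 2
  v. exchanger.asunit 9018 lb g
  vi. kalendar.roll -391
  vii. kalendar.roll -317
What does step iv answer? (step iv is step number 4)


Answer: 1899-08-19

Derivation:
% 1. asunit(2162, kg, lb) => 216200000000/45359237
% 2. roll(-253) => 1899-06-19
% 3. asunit(-143, F, K) => 31667/180
% 4. monthhop(2) => 1899-08-19
% 5. asunit(9018, lb, g) => 204524799633/50000
% 6. roll(-391) => 1898-07-24
% 7. roll(-317) => 1897-09-10


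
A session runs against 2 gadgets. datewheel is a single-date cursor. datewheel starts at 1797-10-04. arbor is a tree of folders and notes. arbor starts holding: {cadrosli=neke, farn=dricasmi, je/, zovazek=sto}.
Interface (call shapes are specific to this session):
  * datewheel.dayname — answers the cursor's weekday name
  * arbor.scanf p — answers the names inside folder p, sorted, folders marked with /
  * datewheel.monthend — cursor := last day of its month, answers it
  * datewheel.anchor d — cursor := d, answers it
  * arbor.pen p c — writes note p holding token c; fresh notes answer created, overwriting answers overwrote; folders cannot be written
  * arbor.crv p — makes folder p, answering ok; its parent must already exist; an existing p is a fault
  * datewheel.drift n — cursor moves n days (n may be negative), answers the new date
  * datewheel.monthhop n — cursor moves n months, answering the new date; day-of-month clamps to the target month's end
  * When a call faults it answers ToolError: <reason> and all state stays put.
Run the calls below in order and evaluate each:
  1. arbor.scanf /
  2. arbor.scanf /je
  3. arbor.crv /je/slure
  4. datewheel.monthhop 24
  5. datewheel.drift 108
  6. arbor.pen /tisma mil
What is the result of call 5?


Answer: 1800-01-20

Derivation:
I run arbor.scanf(p='/'), giving [cadrosli, farn, je/, zovazek].
Using arbor.scanf(p='/je'), and observe [].
Next I call arbor.crv(p='/je/slure'), and see ok.
Invoking datewheel.monthhop(n='24'), giving 1799-10-04.
Using datewheel.drift(n='108'), and see 1800-01-20.
Calling arbor.pen(p='/tisma', c='mil'), which returns created.


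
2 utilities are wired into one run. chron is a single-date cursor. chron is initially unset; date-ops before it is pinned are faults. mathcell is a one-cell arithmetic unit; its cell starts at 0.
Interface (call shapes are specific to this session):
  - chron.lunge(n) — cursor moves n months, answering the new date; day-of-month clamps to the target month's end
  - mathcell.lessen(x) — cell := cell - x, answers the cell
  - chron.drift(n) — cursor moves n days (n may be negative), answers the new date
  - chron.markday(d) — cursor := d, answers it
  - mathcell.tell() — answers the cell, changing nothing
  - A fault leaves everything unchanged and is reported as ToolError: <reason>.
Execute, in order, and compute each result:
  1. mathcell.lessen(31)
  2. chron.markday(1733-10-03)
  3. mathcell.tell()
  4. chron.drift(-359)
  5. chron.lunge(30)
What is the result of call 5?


% lessen x→31
:: -31
% markday d→1733-10-03
:: 1733-10-03
% tell
:: -31
% drift n→-359
:: 1732-10-09
% lunge n→30
:: 1735-04-09

Answer: 1735-04-09


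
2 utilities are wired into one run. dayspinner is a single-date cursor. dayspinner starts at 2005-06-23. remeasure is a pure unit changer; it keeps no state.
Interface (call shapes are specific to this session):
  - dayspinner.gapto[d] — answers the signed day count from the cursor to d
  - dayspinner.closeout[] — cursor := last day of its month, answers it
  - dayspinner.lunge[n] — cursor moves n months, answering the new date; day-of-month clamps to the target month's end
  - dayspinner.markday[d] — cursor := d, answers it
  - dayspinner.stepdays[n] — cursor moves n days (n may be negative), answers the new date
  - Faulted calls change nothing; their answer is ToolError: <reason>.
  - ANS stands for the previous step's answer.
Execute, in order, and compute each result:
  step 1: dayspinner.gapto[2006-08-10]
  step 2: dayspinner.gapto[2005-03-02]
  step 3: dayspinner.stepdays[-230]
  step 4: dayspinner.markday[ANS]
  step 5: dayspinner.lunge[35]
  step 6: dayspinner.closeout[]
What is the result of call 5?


Answer: 2007-10-05

Derivation:
CALL dayspinner.gapto[2006-08-10]
RET  413
CALL dayspinner.gapto[2005-03-02]
RET  -113
CALL dayspinner.stepdays[-230]
RET  2004-11-05
CALL dayspinner.markday[ANS]
RET  2004-11-05
CALL dayspinner.lunge[35]
RET  2007-10-05
CALL dayspinner.closeout[]
RET  2007-10-31


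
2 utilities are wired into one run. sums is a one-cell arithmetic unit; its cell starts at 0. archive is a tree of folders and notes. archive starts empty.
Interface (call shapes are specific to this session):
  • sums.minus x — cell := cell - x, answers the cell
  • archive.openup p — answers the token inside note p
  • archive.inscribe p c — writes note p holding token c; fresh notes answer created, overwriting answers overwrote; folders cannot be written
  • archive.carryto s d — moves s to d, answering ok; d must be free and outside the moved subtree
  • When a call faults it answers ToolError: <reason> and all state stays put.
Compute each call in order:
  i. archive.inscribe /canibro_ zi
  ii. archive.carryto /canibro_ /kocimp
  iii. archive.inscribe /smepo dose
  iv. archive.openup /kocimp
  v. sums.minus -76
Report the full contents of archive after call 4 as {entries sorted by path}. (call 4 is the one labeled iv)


Answer: {kocimp=zi, smepo=dose}

Derivation:
$ archive.inscribe p: /canibro_ c: zi
  created
$ archive.carryto s: /canibro_ d: /kocimp
  ok
$ archive.inscribe p: /smepo c: dose
  created
$ archive.openup p: /kocimp
  zi
$ sums.minus x: -76
  76


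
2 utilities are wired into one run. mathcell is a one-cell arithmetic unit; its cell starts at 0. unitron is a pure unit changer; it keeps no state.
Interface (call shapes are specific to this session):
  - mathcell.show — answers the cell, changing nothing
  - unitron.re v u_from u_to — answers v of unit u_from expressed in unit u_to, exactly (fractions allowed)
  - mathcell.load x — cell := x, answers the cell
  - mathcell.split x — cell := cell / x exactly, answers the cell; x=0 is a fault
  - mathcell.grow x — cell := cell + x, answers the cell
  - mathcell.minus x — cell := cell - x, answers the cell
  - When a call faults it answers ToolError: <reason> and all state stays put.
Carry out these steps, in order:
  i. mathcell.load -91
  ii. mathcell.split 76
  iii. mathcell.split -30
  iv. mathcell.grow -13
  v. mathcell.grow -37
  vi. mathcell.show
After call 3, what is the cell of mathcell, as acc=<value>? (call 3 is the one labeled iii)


Answer: acc=91/2280

Derivation:
// load(x: -91) : -91
// split(x: 76) : -91/76
// split(x: -30) : 91/2280
// grow(x: -13) : -29549/2280
// grow(x: -37) : -113909/2280
// show() : -113909/2280


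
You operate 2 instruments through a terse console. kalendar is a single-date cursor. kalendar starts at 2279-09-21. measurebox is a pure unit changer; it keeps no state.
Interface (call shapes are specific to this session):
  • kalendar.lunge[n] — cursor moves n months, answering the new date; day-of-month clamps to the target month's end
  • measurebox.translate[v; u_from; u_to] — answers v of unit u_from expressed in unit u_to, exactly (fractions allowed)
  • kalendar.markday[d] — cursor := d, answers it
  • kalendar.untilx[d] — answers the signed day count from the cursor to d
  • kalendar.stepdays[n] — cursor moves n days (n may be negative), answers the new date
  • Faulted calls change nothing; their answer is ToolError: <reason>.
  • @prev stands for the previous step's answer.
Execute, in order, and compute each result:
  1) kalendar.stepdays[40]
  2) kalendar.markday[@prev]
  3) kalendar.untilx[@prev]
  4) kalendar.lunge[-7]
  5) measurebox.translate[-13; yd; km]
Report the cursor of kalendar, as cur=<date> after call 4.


I invoke kalendar.stepdays(n=40), giving 2279-10-31.
Using kalendar.markday(d=@prev), and observe 2279-10-31.
Invoking kalendar.untilx(d=@prev), and get 0.
I use kalendar.lunge(n=-7), and see 2279-03-31.
I use measurebox.translate(v=-13, u_from=yd, u_to=km), which returns -14859/1250000.

Answer: cur=2279-03-31


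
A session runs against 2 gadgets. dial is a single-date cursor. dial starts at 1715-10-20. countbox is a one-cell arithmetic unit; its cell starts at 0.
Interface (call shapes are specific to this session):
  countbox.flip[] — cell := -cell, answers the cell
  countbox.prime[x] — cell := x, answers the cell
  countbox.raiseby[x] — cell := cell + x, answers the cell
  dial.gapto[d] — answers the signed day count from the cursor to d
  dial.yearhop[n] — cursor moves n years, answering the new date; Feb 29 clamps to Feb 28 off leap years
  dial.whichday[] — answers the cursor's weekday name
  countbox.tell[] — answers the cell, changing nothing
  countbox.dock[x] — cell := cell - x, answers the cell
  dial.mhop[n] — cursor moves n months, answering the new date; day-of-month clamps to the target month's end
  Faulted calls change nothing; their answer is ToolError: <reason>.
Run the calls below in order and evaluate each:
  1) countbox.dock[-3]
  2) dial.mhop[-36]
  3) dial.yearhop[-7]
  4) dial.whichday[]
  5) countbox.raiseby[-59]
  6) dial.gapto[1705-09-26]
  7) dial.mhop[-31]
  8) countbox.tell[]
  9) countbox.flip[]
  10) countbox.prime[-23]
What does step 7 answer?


Now I run countbox.dock on -3, and see 3.
I use dial.mhop on -36, giving 1712-10-20.
I try dial.yearhop on -7, and observe 1705-10-20.
I invoke dial.whichday, yielding Tuesday.
I try countbox.raiseby on -59: -56.
I try dial.gapto on 1705-09-26, and observe -24.
Then dial.mhop on -31, — result: 1703-03-20.
Now I run countbox.tell(): -56.
Using countbox.flip: 56.
Using countbox.prime on -23, and see -23.

Answer: 1703-03-20


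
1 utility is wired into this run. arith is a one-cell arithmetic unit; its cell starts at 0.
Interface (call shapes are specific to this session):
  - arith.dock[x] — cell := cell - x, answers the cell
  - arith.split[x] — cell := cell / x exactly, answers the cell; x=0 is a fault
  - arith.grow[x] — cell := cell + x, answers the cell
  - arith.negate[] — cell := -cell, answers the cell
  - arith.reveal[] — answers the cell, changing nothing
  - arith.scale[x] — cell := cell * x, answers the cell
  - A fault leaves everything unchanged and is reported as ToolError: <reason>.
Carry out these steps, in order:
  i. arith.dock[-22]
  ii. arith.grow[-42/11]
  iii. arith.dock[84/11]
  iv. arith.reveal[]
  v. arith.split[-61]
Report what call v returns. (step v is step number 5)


Answer: -116/671

Derivation:
→ dock(x: -22)
← 22
→ grow(x: -42/11)
← 200/11
→ dock(x: 84/11)
← 116/11
→ reveal()
← 116/11
→ split(x: -61)
← -116/671


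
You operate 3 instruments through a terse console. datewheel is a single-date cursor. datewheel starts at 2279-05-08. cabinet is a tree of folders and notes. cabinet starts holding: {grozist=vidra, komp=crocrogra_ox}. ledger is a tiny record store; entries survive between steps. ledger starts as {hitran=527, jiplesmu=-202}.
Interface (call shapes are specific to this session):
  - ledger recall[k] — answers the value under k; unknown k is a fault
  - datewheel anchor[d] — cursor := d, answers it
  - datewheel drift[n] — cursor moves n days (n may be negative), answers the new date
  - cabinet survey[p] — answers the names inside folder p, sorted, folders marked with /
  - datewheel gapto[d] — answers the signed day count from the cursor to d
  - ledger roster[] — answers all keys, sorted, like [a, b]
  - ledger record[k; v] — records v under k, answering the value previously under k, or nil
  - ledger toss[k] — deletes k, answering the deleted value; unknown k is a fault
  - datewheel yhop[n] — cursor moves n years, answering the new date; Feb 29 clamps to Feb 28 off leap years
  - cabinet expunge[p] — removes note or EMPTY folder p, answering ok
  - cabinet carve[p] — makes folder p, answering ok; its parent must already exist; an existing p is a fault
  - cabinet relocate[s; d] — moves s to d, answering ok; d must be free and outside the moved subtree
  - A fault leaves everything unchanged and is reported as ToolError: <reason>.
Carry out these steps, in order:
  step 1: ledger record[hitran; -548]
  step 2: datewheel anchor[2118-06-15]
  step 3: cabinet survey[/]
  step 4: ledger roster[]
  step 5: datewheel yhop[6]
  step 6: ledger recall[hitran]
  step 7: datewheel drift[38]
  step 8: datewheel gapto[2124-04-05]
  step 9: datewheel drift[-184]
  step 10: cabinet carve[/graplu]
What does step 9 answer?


Answer: 2124-01-21

Derivation:
[in] ledger record k→hitran v→-548
[out] 527
[in] datewheel anchor d→2118-06-15
[out] 2118-06-15
[in] cabinet survey p→/
[out] [grozist, komp]
[in] ledger roster
[out] [hitran, jiplesmu]
[in] datewheel yhop n→6
[out] 2124-06-15
[in] ledger recall k→hitran
[out] -548
[in] datewheel drift n→38
[out] 2124-07-23
[in] datewheel gapto d→2124-04-05
[out] -109
[in] datewheel drift n→-184
[out] 2124-01-21
[in] cabinet carve p→/graplu
[out] ok


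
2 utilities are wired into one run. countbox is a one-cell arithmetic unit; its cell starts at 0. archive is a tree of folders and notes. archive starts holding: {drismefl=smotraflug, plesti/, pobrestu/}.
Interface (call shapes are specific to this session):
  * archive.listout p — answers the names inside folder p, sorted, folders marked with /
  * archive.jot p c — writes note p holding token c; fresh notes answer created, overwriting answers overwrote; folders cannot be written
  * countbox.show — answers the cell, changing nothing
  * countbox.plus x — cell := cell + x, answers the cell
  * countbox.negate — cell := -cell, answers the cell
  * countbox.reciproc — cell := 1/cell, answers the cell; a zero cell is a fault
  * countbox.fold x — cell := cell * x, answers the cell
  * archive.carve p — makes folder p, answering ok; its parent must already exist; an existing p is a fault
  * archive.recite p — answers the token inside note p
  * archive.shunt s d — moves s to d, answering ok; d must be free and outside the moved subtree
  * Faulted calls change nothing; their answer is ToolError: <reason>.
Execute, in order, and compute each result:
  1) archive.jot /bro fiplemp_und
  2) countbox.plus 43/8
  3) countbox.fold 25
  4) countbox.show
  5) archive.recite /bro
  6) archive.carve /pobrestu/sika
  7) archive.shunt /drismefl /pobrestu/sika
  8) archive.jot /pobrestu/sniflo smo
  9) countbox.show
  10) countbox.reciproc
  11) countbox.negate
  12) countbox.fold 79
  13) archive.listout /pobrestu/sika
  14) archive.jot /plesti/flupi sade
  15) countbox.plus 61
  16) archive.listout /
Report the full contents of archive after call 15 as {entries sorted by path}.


I invoke archive.jot passing p='/bro', c='fiplemp_und', yielding created.
I run countbox.plus passing x='43/8', yielding 43/8.
Now I run countbox.fold passing x='25', and observe 1075/8.
Now I run countbox.show, — result: 1075/8.
I invoke archive.recite passing p='/bro', and observe fiplemp_und.
Using archive.carve passing p='/pobrestu/sika', and get ok.
Using archive.shunt passing s='/drismefl', d='/pobrestu/sika', which returns ToolError: exists.
Now I run archive.jot passing p='/pobrestu/sniflo', c='smo', yielding created.
I use countbox.show(), and see 1075/8.
I run countbox.reciproc, which returns 8/1075.
I run countbox.negate, giving -8/1075.
Then countbox.fold passing x='79', and get -632/1075.
I use archive.listout passing p='/pobrestu/sika', and get [].
Now I run archive.jot passing p='/plesti/flupi', c='sade', giving created.
Calling countbox.plus passing x='61', and get 64943/1075.
Then archive.listout passing p='/', giving [bro, drismefl, plesti/, pobrestu/].

Answer: {bro=fiplemp_und, drismefl=smotraflug, plesti/, plesti/flupi=sade, pobrestu/, pobrestu/sika/, pobrestu/sniflo=smo}


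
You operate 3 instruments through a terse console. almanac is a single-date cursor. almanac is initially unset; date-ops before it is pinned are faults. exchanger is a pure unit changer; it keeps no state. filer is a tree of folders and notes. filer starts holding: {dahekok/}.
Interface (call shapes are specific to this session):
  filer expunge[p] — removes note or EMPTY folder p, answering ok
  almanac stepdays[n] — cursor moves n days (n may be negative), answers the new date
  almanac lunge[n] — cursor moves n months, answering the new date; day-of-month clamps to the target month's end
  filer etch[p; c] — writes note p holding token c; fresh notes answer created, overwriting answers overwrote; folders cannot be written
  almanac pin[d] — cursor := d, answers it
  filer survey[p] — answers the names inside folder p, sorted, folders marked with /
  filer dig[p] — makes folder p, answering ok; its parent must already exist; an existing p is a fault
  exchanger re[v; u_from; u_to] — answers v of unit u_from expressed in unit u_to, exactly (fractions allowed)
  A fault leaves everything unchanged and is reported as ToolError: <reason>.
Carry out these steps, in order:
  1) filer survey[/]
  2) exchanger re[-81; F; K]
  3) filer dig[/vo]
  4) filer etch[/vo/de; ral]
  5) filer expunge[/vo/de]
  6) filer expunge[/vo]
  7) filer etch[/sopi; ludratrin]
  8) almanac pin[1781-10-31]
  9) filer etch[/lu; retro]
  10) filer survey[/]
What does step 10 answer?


Answer: [dahekok/, lu, sopi]

Derivation:
-- 1. filer survey(/) ~> [dahekok/]
-- 2. exchanger re(-81, F, K) ~> 37867/180
-- 3. filer dig(/vo) ~> ok
-- 4. filer etch(/vo/de, ral) ~> created
-- 5. filer expunge(/vo/de) ~> ok
-- 6. filer expunge(/vo) ~> ok
-- 7. filer etch(/sopi, ludratrin) ~> created
-- 8. almanac pin(1781-10-31) ~> 1781-10-31
-- 9. filer etch(/lu, retro) ~> created
-- 10. filer survey(/) ~> [dahekok/, lu, sopi]


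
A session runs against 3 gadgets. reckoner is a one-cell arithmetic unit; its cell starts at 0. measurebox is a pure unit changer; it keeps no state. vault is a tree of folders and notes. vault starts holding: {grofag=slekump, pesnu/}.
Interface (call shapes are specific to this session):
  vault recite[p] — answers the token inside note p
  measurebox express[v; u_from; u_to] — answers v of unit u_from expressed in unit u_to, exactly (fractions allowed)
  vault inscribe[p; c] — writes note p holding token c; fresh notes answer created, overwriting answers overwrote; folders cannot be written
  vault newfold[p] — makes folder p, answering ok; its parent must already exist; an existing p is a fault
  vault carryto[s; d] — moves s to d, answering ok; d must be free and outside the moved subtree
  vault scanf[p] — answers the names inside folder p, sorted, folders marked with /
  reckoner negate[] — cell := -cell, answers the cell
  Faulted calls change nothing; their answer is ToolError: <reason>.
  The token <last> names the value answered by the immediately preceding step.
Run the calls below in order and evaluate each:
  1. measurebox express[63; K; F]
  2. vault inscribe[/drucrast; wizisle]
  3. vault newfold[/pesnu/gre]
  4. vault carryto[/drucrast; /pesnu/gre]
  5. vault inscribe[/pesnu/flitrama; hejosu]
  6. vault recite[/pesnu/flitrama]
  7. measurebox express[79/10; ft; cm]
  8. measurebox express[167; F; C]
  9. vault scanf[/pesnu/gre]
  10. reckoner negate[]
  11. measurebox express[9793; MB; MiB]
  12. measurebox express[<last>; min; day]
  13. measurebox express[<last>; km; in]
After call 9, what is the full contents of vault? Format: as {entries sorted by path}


Answer: {drucrast=wizisle, grofag=slekump, pesnu/, pesnu/flitrama=hejosu, pesnu/gre/}

Derivation:
Calling measurebox express(v=63, u_from=K, u_to=F), yielding -34627/100.
Then vault inscribe(p=/drucrast, c=wizisle), and get created.
Now I run vault newfold(p=/pesnu/gre): ok.
I use vault carryto(s=/drucrast, d=/pesnu/gre), → ToolError: exists.
Using vault inscribe(p=/pesnu/flitrama, c=hejosu), — result: created.
I call vault recite(p=/pesnu/flitrama): hejosu.
Then measurebox express(v=79/10, u_from=ft, u_to=cm), which returns 30099/125.
I use measurebox express(v=167, u_from=F, u_to=C): 75.
Then vault scanf(p=/pesnu/gre), and get [].
Using reckoner negate, giving 0.
Invoking measurebox express(v=9793, u_from=MB, u_to=MiB), giving 153015625/16384.
Then measurebox express(v=<last>, u_from=min, u_to=day), which returns 30603125/4718592.
Next I call measurebox express(v=<last>, u_from=km, u_to=in), and see 2390869140625/9363456.


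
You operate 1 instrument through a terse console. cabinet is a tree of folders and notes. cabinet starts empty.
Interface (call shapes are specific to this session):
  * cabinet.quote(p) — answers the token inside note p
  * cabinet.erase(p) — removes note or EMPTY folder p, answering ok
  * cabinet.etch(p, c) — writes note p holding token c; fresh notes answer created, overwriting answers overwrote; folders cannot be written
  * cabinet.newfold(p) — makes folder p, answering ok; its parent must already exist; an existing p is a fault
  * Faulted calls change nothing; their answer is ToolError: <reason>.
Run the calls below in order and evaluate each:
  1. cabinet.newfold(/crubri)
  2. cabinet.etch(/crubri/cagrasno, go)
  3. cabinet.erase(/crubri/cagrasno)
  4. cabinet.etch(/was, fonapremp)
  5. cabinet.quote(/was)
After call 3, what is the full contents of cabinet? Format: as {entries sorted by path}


>> newfold(p→/crubri)
<< ok
>> etch(p→/crubri/cagrasno, c→go)
<< created
>> erase(p→/crubri/cagrasno)
<< ok
>> etch(p→/was, c→fonapremp)
<< created
>> quote(p→/was)
<< fonapremp

Answer: {crubri/}


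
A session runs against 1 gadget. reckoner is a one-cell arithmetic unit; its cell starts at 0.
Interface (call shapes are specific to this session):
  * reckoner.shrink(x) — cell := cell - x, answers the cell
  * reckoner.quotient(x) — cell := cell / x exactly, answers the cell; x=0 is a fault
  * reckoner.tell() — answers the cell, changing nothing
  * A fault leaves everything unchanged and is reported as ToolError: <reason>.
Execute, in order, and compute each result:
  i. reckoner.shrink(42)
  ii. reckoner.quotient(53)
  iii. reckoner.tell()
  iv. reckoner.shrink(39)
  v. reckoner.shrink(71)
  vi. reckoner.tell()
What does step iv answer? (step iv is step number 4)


[in] reckoner.shrink 42
= -42
[in] reckoner.quotient 53
= -42/53
[in] reckoner.tell
= -42/53
[in] reckoner.shrink 39
= -2109/53
[in] reckoner.shrink 71
= -5872/53
[in] reckoner.tell
= -5872/53

Answer: -2109/53


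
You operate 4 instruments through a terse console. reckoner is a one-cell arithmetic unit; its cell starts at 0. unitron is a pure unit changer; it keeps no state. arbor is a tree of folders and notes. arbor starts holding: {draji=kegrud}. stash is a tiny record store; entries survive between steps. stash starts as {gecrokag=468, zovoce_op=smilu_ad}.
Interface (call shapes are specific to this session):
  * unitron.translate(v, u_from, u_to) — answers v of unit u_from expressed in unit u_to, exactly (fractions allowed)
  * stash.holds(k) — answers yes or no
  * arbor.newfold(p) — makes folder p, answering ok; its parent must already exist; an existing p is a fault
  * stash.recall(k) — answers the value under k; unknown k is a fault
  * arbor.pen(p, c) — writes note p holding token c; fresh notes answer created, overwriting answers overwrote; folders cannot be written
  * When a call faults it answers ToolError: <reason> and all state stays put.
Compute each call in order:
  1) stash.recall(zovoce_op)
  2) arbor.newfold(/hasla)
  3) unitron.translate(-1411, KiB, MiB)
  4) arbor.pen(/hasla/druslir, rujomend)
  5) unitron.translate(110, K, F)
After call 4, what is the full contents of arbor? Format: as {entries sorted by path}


Answer: {draji=kegrud, hasla/, hasla/druslir=rujomend}

Derivation:
;; stash.recall(k→zovoce_op) : smilu_ad
;; arbor.newfold(p→/hasla) : ok
;; unitron.translate(v→-1411, u_from→KiB, u_to→MiB) : -1411/1024
;; arbor.pen(p→/hasla/druslir, c→rujomend) : created
;; unitron.translate(v→110, u_from→K, u_to→F) : -26167/100


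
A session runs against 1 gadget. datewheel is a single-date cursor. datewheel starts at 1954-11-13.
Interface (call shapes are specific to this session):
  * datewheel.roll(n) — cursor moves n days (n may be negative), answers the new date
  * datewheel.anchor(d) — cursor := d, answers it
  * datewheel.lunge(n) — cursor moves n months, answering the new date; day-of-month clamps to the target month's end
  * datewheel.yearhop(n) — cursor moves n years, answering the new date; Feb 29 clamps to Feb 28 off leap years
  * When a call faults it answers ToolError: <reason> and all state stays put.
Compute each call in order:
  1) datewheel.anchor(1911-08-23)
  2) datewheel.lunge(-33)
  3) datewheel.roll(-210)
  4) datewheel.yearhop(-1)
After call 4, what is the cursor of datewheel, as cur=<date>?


Answer: cur=1907-04-27

Derivation:
[in] datewheel.anchor 1911-08-23
[out] 1911-08-23
[in] datewheel.lunge -33
[out] 1908-11-23
[in] datewheel.roll -210
[out] 1908-04-27
[in] datewheel.yearhop -1
[out] 1907-04-27


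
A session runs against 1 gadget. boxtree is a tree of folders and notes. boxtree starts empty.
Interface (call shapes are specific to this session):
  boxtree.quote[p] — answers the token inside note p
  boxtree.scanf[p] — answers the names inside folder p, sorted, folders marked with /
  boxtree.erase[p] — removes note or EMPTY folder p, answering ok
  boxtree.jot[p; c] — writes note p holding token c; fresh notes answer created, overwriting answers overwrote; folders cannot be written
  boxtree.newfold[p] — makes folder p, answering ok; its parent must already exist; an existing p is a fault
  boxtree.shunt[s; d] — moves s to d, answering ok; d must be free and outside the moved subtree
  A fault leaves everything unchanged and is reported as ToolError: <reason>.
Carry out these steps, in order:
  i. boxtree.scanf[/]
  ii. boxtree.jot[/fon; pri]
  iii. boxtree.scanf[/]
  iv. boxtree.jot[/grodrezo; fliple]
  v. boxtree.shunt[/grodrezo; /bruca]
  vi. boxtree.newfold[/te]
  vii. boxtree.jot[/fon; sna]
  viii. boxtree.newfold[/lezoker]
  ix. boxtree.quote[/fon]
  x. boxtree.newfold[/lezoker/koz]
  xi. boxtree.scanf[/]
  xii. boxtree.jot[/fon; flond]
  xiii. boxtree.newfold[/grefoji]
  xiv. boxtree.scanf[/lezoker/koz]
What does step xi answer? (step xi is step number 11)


Answer: [bruca, fon, lezoker/, te/]

Derivation:
Using scanf(p: /): [].
Using jot(p: /fon, c: pri), which returns created.
Invoking scanf(p: /), and observe [fon].
I try jot(p: /grodrezo, c: fliple), and get created.
Calling shunt(s: /grodrezo, d: /bruca), giving ok.
Next I call newfold(p: /te), — result: ok.
Now I run jot(p: /fon, c: sna), → overwrote.
I run newfold(p: /lezoker), giving ok.
I use quote(p: /fon), — result: sna.
I run newfold(p: /lezoker/koz), and observe ok.
I call scanf(p: /), and observe [bruca, fon, lezoker/, te/].
Then jot(p: /fon, c: flond), and see overwrote.
I use newfold(p: /grefoji), and get ok.
Invoking scanf(p: /lezoker/koz), which returns [].


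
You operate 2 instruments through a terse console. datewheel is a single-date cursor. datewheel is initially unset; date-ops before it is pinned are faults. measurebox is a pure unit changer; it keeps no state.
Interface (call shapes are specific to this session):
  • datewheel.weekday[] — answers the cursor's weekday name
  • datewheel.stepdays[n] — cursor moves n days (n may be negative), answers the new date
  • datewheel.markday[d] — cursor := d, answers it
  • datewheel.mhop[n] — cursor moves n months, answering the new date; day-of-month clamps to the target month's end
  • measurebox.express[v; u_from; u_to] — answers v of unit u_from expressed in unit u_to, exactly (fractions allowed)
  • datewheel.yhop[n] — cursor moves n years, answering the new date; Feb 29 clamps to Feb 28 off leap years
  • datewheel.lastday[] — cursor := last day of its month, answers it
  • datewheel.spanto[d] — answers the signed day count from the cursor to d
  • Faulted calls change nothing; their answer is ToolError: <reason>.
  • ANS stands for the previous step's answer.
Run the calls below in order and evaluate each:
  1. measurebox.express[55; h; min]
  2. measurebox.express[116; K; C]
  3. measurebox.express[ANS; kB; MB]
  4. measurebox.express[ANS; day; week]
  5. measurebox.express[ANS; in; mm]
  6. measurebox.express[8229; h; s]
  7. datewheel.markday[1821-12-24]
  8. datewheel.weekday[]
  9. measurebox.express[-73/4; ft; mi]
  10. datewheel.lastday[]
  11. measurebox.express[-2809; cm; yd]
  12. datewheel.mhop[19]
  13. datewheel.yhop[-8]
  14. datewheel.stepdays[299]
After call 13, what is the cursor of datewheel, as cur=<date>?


→ measurebox.express(55, h, min)
← 3300
→ measurebox.express(116, K, C)
← -3143/20
→ measurebox.express(ANS, kB, MB)
← -3143/20000
→ measurebox.express(ANS, day, week)
← -449/20000
→ measurebox.express(ANS, in, mm)
← -57023/100000
→ measurebox.express(8229, h, s)
← 29624400
→ datewheel.markday(1821-12-24)
← 1821-12-24
→ datewheel.weekday()
← Monday
→ measurebox.express(-73/4, ft, mi)
← -73/21120
→ datewheel.lastday()
← 1821-12-31
→ measurebox.express(-2809, cm, yd)
← -70225/2286
→ datewheel.mhop(19)
← 1823-07-31
→ datewheel.yhop(-8)
← 1815-07-31
→ datewheel.stepdays(299)
← 1816-05-25

Answer: cur=1815-07-31


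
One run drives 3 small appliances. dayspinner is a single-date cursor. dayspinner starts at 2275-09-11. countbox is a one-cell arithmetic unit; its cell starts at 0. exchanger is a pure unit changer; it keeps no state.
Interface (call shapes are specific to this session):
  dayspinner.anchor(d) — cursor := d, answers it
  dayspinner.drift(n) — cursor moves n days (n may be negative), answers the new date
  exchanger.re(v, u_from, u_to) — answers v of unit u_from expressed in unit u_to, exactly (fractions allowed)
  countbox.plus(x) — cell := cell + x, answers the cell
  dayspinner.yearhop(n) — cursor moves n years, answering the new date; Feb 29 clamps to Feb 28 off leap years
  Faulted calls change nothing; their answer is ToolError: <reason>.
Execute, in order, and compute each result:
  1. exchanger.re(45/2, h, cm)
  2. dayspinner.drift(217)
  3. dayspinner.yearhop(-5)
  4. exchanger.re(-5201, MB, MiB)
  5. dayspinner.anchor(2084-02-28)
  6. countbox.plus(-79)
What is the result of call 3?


Answer: 2271-04-15

Derivation:
Do: exchanger.re[v=45/2; u_from=h; u_to=cm]
See: ToolError: incompatible units
Do: dayspinner.drift[n=217]
See: 2276-04-15
Do: dayspinner.yearhop[n=-5]
See: 2271-04-15
Do: exchanger.re[v=-5201; u_from=MB; u_to=MiB]
See: -81265625/16384
Do: dayspinner.anchor[d=2084-02-28]
See: 2084-02-28
Do: countbox.plus[x=-79]
See: -79


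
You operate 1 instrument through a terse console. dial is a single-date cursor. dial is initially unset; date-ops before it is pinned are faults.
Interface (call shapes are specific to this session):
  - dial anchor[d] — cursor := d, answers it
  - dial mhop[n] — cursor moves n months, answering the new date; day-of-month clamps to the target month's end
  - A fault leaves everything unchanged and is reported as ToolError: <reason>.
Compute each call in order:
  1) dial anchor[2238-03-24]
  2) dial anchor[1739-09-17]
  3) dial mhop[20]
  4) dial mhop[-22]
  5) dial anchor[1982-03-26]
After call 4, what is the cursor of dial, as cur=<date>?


>> dial anchor(d→2238-03-24)
<< 2238-03-24
>> dial anchor(d→1739-09-17)
<< 1739-09-17
>> dial mhop(n→20)
<< 1741-05-17
>> dial mhop(n→-22)
<< 1739-07-17
>> dial anchor(d→1982-03-26)
<< 1982-03-26

Answer: cur=1739-07-17
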